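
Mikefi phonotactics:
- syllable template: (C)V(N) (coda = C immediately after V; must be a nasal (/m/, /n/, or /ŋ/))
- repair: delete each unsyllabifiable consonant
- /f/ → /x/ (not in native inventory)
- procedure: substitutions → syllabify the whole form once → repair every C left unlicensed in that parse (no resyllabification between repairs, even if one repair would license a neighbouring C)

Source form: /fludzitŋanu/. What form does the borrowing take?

Substitution: /f/ → /x/, giving /xludzitŋanu/.
The consonants /x/, /d/, /t/ cannot be parsed into a legal (C)V(N) syllable (only a nasal (/m/, /n/, or /ŋ/) is licensed in coda position; onsets are limited to one consonant).
Each unlicensed consonant is deleted: /x/, /d/, /t/.

luziŋanu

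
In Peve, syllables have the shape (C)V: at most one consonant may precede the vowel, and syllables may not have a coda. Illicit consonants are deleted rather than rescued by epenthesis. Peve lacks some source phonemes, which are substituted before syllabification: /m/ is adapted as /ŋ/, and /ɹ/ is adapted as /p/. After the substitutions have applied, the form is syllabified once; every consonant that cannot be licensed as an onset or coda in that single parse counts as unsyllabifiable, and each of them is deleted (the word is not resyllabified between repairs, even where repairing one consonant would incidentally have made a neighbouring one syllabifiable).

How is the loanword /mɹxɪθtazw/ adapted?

xɪta

Substitution: /m/ → /ŋ/, /ɹ/ → /p/, giving /ŋpxɪθtazw/.
The consonants /ŋ/, /p/, /θ/, /z/, /w/ cannot be parsed into a legal (C)V syllable (no codas are permitted; onsets are limited to one consonant).
Each unlicensed consonant is deleted: /ŋ/, /p/, /θ/, /z/, /w/.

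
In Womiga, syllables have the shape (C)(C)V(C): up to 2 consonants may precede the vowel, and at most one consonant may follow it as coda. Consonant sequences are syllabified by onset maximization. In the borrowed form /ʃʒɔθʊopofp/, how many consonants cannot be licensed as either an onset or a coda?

Under (C)(C)V(C), the unsyllabifiable consonants are /p/ (at most one coda consonant is licensed; onsets may contain at most 2 consonants).

1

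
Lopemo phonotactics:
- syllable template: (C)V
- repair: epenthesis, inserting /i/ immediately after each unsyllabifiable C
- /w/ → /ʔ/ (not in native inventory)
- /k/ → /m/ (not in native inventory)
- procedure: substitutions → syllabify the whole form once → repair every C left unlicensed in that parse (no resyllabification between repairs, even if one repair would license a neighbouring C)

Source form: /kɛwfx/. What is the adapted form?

mɛʔifixi

Substitution: /k/ → /m/, /w/ → /ʔ/, giving /mɛʔfx/.
Under (C)V, the unsyllabifiable consonants are /ʔ/, /f/, /x/ (no codas are permitted; onsets are limited to one consonant).
Each unlicensed consonant becomes the onset of a new syllable: /ʔ/ → /ʔi/, /f/ → /fi/, /x/ → /xi/.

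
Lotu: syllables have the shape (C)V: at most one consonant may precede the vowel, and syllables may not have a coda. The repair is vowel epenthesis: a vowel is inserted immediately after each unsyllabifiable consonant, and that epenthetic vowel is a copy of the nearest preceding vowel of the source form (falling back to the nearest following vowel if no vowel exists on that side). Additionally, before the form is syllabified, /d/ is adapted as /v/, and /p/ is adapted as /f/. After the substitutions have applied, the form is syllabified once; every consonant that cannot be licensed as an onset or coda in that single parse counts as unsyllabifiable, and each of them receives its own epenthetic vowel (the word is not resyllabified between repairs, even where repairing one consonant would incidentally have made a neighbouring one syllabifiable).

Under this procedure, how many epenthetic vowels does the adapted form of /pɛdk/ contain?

2

After substitution the input is /fɛvk/.
The unsyllabifiable consonants are /v/, /k/; each receives one epenthetic vowel.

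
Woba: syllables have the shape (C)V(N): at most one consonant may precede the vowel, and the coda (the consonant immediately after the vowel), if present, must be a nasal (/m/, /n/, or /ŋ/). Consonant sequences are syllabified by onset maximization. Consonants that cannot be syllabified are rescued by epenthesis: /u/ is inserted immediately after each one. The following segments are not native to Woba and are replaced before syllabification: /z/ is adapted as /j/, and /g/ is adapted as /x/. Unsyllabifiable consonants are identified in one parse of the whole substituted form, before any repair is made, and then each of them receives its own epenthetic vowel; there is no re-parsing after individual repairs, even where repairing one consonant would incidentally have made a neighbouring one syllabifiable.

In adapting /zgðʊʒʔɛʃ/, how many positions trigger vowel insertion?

4

After substitution the input is /jxðʊʒʔɛʃ/.
The unsyllabifiable consonants are /j/, /x/, /ʒ/, /ʃ/; each receives one epenthetic vowel.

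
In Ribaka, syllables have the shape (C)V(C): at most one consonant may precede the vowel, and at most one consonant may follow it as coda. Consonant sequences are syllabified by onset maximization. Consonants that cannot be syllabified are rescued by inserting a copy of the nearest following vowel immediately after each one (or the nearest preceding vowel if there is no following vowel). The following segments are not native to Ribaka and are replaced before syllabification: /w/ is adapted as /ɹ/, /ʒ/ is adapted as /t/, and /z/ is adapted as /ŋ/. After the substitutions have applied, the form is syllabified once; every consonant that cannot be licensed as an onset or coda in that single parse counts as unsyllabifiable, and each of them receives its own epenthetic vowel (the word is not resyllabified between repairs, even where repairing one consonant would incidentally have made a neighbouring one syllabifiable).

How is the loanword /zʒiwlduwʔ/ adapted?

ŋitiɹluduɹʔu

Substitution: /z/ → /ŋ/, /ʒ/ → /t/, /w/ → /ɹ/, giving /ŋtiɹlduɹʔ/.
The consonants /ŋ/, /l/, /ʔ/ cannot be parsed into a legal (C)V(C) syllable (at most one coda consonant is licensed; onsets are limited to one consonant).
Epenthesis after each stranded consonant: /ŋ/ → /ŋi/, /l/ → /lu/, /ʔ/ → /ʔu/.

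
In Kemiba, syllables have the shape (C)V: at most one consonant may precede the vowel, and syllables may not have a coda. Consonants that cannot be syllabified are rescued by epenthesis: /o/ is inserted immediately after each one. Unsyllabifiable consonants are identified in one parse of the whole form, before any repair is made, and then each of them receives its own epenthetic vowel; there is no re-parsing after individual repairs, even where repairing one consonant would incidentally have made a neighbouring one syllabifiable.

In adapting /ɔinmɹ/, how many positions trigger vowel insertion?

3

The unsyllabifiable consonants are /n/, /m/, /ɹ/; each receives one epenthetic vowel.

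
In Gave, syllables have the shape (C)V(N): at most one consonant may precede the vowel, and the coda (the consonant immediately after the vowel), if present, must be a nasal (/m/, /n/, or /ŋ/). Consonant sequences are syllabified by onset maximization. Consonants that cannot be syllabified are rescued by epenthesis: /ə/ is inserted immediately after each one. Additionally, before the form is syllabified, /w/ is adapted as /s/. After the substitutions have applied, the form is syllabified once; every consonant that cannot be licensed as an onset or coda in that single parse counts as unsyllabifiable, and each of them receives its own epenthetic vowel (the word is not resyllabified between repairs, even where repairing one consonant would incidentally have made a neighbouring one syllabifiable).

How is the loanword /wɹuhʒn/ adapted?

səɹuhəʒənə

Substitution: /w/ → /s/, giving /sɹuhʒn/.
Under (C)V(N), the unsyllabifiable consonants are /s/, /h/, /ʒ/, /n/ (only a nasal (/m/, /n/, or /ŋ/) is licensed in coda position; onsets are limited to one consonant).
Inserting the epenthetic vowel yields /s/ → /sə/, /h/ → /hə/, /ʒ/ → /ʒə/, /n/ → /nə/.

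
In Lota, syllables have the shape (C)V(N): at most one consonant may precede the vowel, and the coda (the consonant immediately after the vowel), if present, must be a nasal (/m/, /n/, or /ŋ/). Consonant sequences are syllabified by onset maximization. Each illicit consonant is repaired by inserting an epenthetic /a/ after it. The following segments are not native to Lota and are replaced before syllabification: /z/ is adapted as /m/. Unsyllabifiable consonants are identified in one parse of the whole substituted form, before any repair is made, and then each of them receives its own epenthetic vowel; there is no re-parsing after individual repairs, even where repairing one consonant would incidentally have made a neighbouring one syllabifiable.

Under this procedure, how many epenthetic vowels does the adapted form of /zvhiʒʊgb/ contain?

After substitution the input is /mvhiʒʊgb/.
The unsyllabifiable consonants are /m/, /v/, /g/, /b/; each receives one epenthetic vowel.

4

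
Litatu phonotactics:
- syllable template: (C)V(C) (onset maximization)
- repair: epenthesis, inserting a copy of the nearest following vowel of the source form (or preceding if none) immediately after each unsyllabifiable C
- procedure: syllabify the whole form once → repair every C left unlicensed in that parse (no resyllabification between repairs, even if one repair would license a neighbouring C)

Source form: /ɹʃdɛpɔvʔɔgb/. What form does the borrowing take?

The consonants /ɹ/, /ʃ/, /b/ cannot be parsed into a legal (C)V(C) syllable (at most one coda consonant is licensed; onsets are limited to one consonant).
Epenthesis after each stranded consonant: /ɹ/ → /ɹɛ/, /ʃ/ → /ʃɛ/, /b/ → /bɔ/.

ɹɛʃɛdɛpɔvʔɔgbɔ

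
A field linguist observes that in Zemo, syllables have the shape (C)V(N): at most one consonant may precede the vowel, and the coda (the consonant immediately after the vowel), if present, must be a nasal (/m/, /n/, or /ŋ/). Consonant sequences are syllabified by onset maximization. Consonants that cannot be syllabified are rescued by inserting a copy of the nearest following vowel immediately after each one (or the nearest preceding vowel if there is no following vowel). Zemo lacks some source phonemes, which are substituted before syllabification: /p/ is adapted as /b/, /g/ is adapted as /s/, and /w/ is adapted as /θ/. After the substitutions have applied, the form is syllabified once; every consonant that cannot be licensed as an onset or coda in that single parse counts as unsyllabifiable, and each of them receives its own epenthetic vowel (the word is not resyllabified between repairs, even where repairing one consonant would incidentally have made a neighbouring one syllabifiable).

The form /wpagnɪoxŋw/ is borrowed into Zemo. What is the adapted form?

Substitution: /w/ → /θ/, /p/ → /b/, /g/ → /s/, giving /θbasnɪoxŋθ/.
Syllabifying with onset maximization leaves /θ/, /s/, /x/, /ŋ/, /θ/ stranded (only a nasal (/m/, /n/, or /ŋ/) is licensed in coda position; onsets are limited to one consonant).
Epenthesis after each stranded consonant: /θ/ → /θa/, /s/ → /sɪ/, /x/ → /xo/, /ŋ/ → /ŋo/, /θ/ → /θo/.

θabasɪnɪoxoŋoθo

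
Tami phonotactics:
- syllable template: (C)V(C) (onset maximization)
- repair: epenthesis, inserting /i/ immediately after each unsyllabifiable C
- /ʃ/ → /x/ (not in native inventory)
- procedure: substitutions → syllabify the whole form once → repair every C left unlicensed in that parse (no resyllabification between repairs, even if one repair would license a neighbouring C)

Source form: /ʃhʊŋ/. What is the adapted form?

xihʊŋ

Substitution: /ʃ/ → /x/, giving /xhʊŋ/.
The consonants /x/ cannot be parsed into a legal (C)V(C) syllable (at most one coda consonant is licensed; onsets are limited to one consonant).
Epenthesis after each stranded consonant: /x/ → /xi/.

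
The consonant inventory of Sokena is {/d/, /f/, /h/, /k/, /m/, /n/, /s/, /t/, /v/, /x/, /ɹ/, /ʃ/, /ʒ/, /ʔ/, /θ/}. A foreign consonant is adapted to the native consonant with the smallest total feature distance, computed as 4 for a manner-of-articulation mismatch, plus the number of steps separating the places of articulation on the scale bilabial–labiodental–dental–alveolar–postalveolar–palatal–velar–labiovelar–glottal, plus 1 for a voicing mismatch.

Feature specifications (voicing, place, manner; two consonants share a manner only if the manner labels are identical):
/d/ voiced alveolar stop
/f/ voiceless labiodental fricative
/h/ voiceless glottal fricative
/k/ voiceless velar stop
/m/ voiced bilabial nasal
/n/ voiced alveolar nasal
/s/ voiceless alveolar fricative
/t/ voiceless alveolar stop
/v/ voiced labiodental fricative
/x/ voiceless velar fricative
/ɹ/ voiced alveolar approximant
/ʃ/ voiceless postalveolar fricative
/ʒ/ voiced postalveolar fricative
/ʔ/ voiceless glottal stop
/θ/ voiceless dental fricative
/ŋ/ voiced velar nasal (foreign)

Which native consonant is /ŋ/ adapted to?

/n/ is closest: same manner (nasal), place distance 3 (velar→alveolar), same voicing; total 3. Next closest is /k/ at distance 5.

n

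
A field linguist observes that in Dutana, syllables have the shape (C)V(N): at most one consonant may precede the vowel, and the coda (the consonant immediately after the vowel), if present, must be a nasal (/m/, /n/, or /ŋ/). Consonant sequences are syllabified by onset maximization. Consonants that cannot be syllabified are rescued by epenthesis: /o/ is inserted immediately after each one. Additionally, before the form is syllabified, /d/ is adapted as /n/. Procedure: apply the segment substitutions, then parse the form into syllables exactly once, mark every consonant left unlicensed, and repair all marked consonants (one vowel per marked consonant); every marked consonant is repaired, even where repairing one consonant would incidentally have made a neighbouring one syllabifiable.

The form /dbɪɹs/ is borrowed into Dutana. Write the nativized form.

Substitution: /d/ → /n/, giving /nbɪɹs/.
Under (C)V(N), the unsyllabifiable consonants are /n/, /ɹ/, /s/ (only a nasal (/m/, /n/, or /ŋ/) is licensed in coda position; onsets are limited to one consonant).
Epenthesis after each stranded consonant: /n/ → /no/, /ɹ/ → /ɹo/, /s/ → /so/.

nobɪɹoso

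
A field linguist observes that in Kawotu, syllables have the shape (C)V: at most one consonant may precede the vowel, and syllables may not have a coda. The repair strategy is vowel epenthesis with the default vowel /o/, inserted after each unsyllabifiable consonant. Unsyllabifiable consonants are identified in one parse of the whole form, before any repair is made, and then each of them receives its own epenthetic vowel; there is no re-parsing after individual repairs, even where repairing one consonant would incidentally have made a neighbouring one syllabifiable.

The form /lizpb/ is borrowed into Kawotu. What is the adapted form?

lizopobo

The consonants /z/, /p/, /b/ cannot be parsed into a legal (C)V syllable (no codas are permitted; onsets are limited to one consonant).
Epenthesis after each stranded consonant: /z/ → /zo/, /p/ → /po/, /b/ → /bo/.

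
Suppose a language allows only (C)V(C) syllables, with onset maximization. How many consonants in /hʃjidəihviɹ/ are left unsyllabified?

Syllabifying with onset maximization leaves /h/, /ʃ/ stranded (at most one coda consonant is licensed; onsets are limited to one consonant).

2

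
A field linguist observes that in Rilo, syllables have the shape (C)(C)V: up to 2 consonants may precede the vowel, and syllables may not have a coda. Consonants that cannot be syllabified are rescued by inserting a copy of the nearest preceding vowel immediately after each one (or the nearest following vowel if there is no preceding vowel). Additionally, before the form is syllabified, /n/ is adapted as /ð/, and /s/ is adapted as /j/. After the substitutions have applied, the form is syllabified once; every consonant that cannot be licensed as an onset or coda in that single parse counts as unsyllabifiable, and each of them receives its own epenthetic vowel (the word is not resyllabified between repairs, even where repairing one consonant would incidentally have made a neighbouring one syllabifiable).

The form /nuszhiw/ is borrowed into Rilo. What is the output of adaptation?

Substitution: /n/ → /ð/, /s/ → /j/, giving /ðujzhiw/.
The consonants /j/, /w/ cannot be parsed into a legal (C)(C)V syllable (no codas are permitted; onsets may contain at most 2 consonants).
Epenthesis after each stranded consonant: /j/ → /ju/, /w/ → /wi/.

ðujuzhiwi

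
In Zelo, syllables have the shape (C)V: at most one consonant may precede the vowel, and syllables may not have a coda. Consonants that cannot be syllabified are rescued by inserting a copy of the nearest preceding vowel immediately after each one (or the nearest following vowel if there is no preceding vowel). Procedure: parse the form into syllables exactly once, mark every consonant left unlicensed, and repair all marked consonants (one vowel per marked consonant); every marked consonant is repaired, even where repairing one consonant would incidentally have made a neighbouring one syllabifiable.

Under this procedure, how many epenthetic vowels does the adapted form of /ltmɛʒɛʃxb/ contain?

5

The unsyllabifiable consonants are /l/, /t/, /ʃ/, /x/, /b/; each receives one epenthetic vowel.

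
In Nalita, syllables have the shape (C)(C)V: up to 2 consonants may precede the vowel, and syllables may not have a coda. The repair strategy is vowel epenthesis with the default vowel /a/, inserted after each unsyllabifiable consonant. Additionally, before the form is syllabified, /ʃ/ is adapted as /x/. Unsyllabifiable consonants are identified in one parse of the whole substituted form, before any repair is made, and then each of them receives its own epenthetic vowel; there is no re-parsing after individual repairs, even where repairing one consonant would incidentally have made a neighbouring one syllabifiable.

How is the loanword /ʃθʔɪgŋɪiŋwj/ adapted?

Substitution: /ʃ/ → /x/, giving /xθʔɪgŋɪiŋwj/.
Syllabifying with onset maximization leaves /x/, /ŋ/, /w/, /j/ stranded (no codas are permitted; onsets may contain at most 2 consonants).
Inserting the epenthetic vowel yields /x/ → /xa/, /ŋ/ → /ŋa/, /w/ → /wa/, /j/ → /ja/.

xaθʔɪgŋɪiŋawaja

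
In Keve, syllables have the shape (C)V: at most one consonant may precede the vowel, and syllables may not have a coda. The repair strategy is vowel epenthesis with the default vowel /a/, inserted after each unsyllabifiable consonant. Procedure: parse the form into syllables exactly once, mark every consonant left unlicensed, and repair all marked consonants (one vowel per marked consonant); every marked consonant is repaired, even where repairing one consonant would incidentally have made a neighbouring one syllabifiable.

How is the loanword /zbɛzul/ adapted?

Under (C)V, the unsyllabifiable consonants are /z/, /l/ (no codas are permitted; onsets are limited to one consonant).
Inserting the epenthetic vowel yields /z/ → /za/, /l/ → /la/.

zabɛzula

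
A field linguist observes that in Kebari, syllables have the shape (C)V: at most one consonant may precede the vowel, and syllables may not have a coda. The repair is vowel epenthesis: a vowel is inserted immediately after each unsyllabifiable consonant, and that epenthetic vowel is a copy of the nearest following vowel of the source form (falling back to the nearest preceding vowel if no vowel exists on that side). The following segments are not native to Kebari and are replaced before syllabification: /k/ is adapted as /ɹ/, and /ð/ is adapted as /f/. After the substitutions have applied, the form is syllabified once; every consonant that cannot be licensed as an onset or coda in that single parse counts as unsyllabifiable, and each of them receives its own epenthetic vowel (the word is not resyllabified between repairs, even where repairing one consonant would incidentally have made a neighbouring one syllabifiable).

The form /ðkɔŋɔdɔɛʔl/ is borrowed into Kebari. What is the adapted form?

Substitution: /ð/ → /f/, /k/ → /ɹ/, giving /fɹɔŋɔdɔɛʔl/.
Under (C)V, the unsyllabifiable consonants are /f/, /ʔ/, /l/ (no codas are permitted; onsets are limited to one consonant).
Each unlicensed consonant becomes the onset of a new syllable: /f/ → /fɔ/, /ʔ/ → /ʔɛ/, /l/ → /lɛ/.

fɔɹɔŋɔdɔɛʔɛlɛ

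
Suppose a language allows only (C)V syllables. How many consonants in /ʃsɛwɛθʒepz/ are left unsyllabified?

4

The consonants /ʃ/, /θ/, /p/, /z/ cannot be parsed into a legal (C)V syllable (no codas are permitted; onsets are limited to one consonant).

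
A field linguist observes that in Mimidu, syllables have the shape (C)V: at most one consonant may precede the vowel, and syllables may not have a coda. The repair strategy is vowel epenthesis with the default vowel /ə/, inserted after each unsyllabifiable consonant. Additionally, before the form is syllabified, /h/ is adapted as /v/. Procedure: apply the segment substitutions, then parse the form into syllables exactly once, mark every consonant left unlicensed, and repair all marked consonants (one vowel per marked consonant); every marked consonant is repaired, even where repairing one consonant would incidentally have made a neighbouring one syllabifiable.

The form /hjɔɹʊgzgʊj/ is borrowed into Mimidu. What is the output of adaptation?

vəjɔɹʊgəzəgʊjə

Substitution: /h/ → /v/, giving /vjɔɹʊgzgʊj/.
Under (C)V, the unsyllabifiable consonants are /v/, /g/, /z/, /j/ (no codas are permitted; onsets are limited to one consonant).
Inserting the epenthetic vowel yields /v/ → /və/, /g/ → /gə/, /z/ → /zə/, /j/ → /jə/.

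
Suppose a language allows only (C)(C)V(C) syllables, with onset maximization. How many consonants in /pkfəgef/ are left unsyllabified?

Under (C)(C)V(C), the unsyllabifiable consonants are /p/ (at most one coda consonant is licensed; onsets may contain at most 2 consonants).

1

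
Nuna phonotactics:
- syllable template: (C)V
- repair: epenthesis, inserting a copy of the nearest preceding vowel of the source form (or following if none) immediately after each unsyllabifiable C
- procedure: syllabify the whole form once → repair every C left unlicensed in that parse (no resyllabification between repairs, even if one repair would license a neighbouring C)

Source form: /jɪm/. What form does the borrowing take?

jɪmɪ

The consonants /m/ cannot be parsed into a legal (C)V syllable (no codas are permitted; onsets are limited to one consonant).
Inserting the epenthetic vowel yields /m/ → /mɪ/.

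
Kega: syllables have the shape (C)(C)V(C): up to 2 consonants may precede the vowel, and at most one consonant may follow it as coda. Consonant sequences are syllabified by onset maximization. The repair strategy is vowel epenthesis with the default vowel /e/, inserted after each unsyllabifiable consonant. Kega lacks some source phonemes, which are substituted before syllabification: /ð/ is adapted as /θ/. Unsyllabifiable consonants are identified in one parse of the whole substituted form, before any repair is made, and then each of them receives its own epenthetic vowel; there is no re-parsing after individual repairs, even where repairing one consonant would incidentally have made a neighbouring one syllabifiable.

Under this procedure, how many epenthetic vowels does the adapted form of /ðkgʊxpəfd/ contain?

After substitution the input is /θkgʊxpəfd/.
The unsyllabifiable consonants are /θ/, /d/; each receives one epenthetic vowel.

2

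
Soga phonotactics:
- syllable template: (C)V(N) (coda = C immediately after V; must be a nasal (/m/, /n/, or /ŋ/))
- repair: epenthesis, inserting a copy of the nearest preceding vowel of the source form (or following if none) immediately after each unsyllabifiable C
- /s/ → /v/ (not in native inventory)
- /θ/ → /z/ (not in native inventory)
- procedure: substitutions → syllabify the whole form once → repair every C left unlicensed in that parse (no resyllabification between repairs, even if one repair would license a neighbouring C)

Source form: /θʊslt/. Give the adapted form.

zʊvʊlʊtʊ

Substitution: /θ/ → /z/, /s/ → /v/, giving /zʊvlt/.
The consonants /v/, /l/, /t/ cannot be parsed into a legal (C)V(N) syllable (only a nasal (/m/, /n/, or /ŋ/) is licensed in coda position; onsets are limited to one consonant).
Epenthesis after each stranded consonant: /v/ → /vʊ/, /l/ → /lʊ/, /t/ → /tʊ/.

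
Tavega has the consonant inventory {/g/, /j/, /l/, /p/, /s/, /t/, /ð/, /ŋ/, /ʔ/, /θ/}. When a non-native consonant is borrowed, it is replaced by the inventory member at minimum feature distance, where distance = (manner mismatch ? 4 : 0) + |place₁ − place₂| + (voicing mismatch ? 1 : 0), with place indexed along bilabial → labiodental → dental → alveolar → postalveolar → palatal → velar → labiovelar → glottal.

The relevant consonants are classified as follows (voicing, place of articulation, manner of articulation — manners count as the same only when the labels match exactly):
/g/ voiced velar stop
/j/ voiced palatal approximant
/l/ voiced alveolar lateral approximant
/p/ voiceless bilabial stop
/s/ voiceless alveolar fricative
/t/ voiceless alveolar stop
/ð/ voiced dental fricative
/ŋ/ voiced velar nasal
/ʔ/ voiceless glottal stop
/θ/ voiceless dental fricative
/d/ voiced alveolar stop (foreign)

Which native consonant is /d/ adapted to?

t

/t/ is closest: same manner (stop), place distance 0 (alveolar→alveolar), voicing differs (+1); total 1. Next closest is /g/ at distance 3.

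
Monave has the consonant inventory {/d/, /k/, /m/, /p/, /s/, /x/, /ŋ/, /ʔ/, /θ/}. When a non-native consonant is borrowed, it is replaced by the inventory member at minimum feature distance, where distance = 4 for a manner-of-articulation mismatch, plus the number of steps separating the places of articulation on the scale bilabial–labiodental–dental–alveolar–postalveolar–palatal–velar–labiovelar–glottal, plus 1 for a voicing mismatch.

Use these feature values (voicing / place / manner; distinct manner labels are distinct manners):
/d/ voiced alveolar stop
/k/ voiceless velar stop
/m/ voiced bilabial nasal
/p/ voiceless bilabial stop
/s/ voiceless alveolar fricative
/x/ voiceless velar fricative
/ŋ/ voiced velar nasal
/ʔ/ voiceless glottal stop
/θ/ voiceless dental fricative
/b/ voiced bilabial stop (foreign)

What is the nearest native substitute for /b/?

p

/p/ is closest: same manner (stop), place distance 0 (bilabial→bilabial), voicing differs (+1); total 1. Next closest is /d/ at distance 3.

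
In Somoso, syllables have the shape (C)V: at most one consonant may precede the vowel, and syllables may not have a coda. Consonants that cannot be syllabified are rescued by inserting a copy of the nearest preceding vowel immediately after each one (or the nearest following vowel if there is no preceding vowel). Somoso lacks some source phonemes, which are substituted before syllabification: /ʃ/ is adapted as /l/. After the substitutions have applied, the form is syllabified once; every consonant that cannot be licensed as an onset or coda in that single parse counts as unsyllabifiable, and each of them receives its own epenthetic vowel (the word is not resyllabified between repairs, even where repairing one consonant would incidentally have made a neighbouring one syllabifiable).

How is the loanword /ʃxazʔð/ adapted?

laxazaʔaða

Substitution: /ʃ/ → /l/, giving /lxazʔð/.
Syllabifying with onset maximization leaves /l/, /z/, /ʔ/, /ð/ stranded (no codas are permitted; onsets are limited to one consonant).
Epenthesis after each stranded consonant: /l/ → /la/, /z/ → /za/, /ʔ/ → /ʔa/, /ð/ → /ða/.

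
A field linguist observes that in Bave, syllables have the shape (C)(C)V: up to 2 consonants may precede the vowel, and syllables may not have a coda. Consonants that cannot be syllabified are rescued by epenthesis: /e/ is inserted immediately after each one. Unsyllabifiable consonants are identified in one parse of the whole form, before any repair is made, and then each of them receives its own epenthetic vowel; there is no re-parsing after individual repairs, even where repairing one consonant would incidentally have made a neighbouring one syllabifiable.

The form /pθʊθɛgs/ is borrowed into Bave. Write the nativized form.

Under (C)(C)V, the unsyllabifiable consonants are /g/, /s/ (no codas are permitted; onsets may contain at most 2 consonants).
Each unlicensed consonant becomes the onset of a new syllable: /g/ → /ge/, /s/ → /se/.

pθʊθɛgese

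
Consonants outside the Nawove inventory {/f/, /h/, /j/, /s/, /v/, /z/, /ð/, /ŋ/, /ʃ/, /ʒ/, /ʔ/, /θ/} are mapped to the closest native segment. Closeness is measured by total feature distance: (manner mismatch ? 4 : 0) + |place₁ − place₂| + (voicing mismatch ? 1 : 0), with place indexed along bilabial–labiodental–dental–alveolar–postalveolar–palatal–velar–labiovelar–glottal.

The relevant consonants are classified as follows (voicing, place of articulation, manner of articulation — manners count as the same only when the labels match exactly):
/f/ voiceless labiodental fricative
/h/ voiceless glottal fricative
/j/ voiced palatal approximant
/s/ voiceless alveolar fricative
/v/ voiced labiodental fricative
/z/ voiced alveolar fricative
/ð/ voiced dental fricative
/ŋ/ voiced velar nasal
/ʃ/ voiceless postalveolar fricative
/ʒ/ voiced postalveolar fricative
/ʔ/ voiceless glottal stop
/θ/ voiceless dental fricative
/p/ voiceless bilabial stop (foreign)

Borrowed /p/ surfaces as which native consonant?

/f/ is closest: manner differs (stop→fricative, +4), place distance 1 (bilabial→labiodental), same voicing; total 5. Next closest is /v/ at distance 6.

f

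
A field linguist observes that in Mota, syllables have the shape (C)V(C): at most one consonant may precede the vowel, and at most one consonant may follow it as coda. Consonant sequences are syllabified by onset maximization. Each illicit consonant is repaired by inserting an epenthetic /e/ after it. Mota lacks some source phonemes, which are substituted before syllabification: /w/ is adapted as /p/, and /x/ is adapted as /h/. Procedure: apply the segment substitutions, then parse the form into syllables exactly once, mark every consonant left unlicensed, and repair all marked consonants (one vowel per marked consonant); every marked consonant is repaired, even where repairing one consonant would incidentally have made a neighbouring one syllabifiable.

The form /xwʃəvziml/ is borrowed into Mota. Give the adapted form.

Substitution: /x/ → /h/, /w/ → /p/, giving /hpʃəvziml/.
Under (C)V(C), the unsyllabifiable consonants are /h/, /p/, /l/ (at most one coda consonant is licensed; onsets are limited to one consonant).
Inserting the epenthetic vowel yields /h/ → /he/, /p/ → /pe/, /l/ → /le/.

hepeʃəvzimle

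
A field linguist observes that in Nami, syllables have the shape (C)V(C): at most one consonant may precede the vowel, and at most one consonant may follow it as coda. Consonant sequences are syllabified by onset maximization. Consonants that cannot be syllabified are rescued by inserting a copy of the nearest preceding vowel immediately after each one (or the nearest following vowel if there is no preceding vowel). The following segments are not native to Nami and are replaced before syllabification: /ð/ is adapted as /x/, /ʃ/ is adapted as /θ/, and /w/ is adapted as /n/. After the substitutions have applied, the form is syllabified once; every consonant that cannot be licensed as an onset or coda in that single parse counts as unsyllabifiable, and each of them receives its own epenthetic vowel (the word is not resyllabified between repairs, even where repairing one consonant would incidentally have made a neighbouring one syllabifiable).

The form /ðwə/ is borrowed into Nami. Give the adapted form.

Substitution: /ð/ → /x/, /w/ → /n/, giving /xnə/.
Under (C)V(C), the unsyllabifiable consonants are /x/ (at most one coda consonant is licensed; onsets are limited to one consonant).
Epenthesis after each stranded consonant: /x/ → /xə/.

xənə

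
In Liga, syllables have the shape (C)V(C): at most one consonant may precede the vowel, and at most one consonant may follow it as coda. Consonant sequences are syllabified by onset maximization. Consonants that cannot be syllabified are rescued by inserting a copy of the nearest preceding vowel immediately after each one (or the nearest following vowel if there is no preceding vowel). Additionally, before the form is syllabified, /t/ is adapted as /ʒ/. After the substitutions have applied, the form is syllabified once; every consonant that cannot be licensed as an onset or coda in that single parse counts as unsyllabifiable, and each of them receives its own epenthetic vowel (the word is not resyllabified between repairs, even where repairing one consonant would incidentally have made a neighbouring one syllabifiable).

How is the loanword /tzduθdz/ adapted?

ʒuzuduθduzu

Substitution: /t/ → /ʒ/, giving /ʒzduθdz/.
Syllabifying with onset maximization leaves /ʒ/, /z/, /d/, /z/ stranded (at most one coda consonant is licensed; onsets are limited to one consonant).
Epenthesis after each stranded consonant: /ʒ/ → /ʒu/, /z/ → /zu/, /d/ → /du/, /z/ → /zu/.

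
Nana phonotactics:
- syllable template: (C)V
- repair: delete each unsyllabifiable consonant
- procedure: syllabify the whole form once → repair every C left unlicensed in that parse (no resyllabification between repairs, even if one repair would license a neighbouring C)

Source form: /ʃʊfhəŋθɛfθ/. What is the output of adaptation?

ʃʊhəθɛ

Under (C)V, the unsyllabifiable consonants are /f/, /ŋ/, /f/, /θ/ (no codas are permitted; onsets are limited to one consonant).
Each unlicensed consonant is deleted: /f/, /ŋ/, /f/, /θ/.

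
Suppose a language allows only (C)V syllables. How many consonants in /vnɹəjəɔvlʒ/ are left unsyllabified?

5

Under (C)V, the unsyllabifiable consonants are /v/, /n/, /v/, /l/, /ʒ/ (no codas are permitted; onsets are limited to one consonant).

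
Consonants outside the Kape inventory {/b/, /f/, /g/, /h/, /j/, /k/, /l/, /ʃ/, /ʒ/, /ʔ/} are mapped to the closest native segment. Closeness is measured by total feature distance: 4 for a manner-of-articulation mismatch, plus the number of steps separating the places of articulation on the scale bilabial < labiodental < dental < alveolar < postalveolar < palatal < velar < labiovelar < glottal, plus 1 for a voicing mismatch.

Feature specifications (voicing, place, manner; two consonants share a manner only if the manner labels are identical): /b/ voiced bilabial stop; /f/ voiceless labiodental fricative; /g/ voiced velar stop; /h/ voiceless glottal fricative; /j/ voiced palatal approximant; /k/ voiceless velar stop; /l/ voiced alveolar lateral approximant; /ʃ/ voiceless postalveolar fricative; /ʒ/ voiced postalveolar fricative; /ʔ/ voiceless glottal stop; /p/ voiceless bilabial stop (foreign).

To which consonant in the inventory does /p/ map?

b

/b/ is closest: same manner (stop), place distance 0 (bilabial→bilabial), voicing differs (+1); total 1. Next closest is /f/ at distance 5.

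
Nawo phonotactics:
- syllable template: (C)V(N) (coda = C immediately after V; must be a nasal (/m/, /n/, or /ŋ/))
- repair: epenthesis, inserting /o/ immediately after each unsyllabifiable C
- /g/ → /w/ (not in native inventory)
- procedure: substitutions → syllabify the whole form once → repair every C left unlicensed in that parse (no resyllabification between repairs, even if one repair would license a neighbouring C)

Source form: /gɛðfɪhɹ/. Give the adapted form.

wɛðofɪhoɹo

Substitution: /g/ → /w/, giving /wɛðfɪhɹ/.
Syllabifying with onset maximization leaves /ð/, /h/, /ɹ/ stranded (only a nasal (/m/, /n/, or /ŋ/) is licensed in coda position; onsets are limited to one consonant).
Each unlicensed consonant becomes the onset of a new syllable: /ð/ → /ðo/, /h/ → /ho/, /ɹ/ → /ɹo/.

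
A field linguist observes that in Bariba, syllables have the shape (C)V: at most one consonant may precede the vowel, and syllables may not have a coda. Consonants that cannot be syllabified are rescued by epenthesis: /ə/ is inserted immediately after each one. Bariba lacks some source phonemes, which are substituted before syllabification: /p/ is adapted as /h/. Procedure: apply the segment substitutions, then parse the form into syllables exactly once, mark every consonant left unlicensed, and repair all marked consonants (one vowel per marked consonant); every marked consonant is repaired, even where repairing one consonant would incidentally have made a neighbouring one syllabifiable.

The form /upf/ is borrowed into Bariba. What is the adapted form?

Substitution: /p/ → /h/, giving /uhf/.
The consonants /h/, /f/ cannot be parsed into a legal (C)V syllable (no codas are permitted; onsets are limited to one consonant).
Epenthesis after each stranded consonant: /h/ → /hə/, /f/ → /fə/.

uhəfə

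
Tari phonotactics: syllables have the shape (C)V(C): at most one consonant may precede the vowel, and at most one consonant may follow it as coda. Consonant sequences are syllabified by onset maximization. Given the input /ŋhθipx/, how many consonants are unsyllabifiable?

Under (C)V(C), the unsyllabifiable consonants are /ŋ/, /h/, /x/ (at most one coda consonant is licensed; onsets are limited to one consonant).

3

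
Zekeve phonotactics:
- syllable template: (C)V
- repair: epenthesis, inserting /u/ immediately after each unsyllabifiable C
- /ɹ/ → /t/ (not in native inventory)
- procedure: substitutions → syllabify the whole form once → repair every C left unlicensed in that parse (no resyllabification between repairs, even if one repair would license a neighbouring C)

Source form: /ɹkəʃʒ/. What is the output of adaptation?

tukəʃuʒu

Substitution: /ɹ/ → /t/, giving /tkəʃʒ/.
The consonants /t/, /ʃ/, /ʒ/ cannot be parsed into a legal (C)V syllable (no codas are permitted; onsets are limited to one consonant).
Epenthesis after each stranded consonant: /t/ → /tu/, /ʃ/ → /ʃu/, /ʒ/ → /ʒu/.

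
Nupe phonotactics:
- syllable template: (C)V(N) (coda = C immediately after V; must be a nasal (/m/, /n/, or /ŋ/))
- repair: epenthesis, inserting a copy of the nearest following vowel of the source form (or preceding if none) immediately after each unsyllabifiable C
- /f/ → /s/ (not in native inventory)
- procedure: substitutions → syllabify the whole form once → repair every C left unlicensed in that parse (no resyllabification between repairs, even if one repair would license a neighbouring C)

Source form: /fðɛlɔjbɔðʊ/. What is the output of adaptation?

sɛðɛlɔjɔbɔðʊ

Substitution: /f/ → /s/, giving /sðɛlɔjbɔðʊ/.
The consonants /s/, /j/ cannot be parsed into a legal (C)V(N) syllable (only a nasal (/m/, /n/, or /ŋ/) is licensed in coda position; onsets are limited to one consonant).
Inserting the epenthetic vowel yields /s/ → /sɛ/, /j/ → /jɔ/.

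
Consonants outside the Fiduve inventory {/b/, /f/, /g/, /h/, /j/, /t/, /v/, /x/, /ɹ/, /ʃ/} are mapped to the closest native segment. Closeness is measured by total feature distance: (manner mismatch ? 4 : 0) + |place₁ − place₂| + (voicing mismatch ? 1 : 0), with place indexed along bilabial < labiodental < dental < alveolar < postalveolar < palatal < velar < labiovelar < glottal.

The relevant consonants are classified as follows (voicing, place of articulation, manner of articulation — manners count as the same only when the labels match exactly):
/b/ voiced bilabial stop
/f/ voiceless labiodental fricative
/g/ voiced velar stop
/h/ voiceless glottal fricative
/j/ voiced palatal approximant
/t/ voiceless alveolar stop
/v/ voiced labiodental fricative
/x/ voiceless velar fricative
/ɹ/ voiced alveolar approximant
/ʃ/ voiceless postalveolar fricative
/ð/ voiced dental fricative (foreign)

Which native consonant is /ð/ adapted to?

/v/ is closest: same manner (fricative), place distance 1 (dental→labiodental), same voicing; total 1. Next closest is /f/ at distance 2.

v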